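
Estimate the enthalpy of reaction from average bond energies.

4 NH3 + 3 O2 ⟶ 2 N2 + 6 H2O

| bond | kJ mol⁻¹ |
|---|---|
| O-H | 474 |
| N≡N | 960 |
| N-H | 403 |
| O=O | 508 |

Bonds broken (reactants):
  N-H: 12 × 403 = 4836
  O=O: 3 × 508 = 1524
  Σ(broken) = 6360 kJ
Bonds formed (products):
  N≡N: 2 × 960 = 1920
  O-H: 12 × 474 = 5688
  Σ(formed) = 7608 kJ
ΔH = Σ(broken) − Σ(formed) = 6360 − 7608 = −1248 kJ

ΔH ≈ −1248 kJ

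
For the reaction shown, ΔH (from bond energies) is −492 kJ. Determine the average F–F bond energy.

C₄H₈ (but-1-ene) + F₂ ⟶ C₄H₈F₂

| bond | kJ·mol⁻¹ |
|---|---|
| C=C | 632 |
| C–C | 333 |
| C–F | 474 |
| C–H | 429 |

Let D be the F–F bond energy.
Σ(broken) = 2×333 + 8×429 + 1×632 + 1×D = 4730 + D
Σ(formed) = 3×333 + 2×474 + 8×429 = 5379
ΔH = Σ(broken) − Σ(formed) = (4730 + D) − (5379) = −649 + D
Setting this equal to −492 kJ gives D = 157 kJ/mol.

D(F–F) ≈ 157 kJ/mol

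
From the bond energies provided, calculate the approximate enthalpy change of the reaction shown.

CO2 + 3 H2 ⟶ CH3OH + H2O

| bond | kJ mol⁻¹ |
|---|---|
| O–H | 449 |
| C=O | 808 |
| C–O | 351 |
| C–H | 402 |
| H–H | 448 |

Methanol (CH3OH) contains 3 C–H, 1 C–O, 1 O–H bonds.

Bonds broken (reactants):
  C=O: 2 × 808 = 1616
  H–H: 3 × 448 = 1344
  Σ(broken) = 2960 kJ
Bonds formed (products):
  C–H: 3 × 402 = 1206
  C–O: 1 × 351 = 351
  O–H: 3 × 449 = 1347
  Σ(formed) = 2904 kJ
ΔH = Σ(broken) − Σ(formed) = 2960 − 2904 = +56 kJ

ΔH ≈ +56 kJ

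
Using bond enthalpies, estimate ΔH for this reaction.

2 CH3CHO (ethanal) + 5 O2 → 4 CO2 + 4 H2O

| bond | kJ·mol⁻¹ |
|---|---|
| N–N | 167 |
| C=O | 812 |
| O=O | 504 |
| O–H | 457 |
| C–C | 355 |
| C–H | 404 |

Bonds broken (reactants):
  C–C: 2 × 355 = 710
  C–H: 8 × 404 = 3232
  C=O: 2 × 812 = 1624
  O=O: 5 × 504 = 2520
  Σ(broken) = 8086 kJ
Bonds formed (products):
  C=O: 8 × 812 = 6496
  O–H: 8 × 457 = 3656
  Σ(formed) = 10152 kJ
ΔH = Σ(broken) − Σ(formed) = 8086 − 10152 = −2066 kJ

ΔH ≈ −2066 kJ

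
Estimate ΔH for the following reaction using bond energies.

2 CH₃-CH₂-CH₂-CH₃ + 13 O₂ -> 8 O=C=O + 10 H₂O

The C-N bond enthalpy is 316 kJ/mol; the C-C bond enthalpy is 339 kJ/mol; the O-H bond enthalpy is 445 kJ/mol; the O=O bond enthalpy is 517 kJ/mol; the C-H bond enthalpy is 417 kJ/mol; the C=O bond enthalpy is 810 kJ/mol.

Bonds broken (reactants):
  C-C: 6 × 339 = 2034
  C-H: 20 × 417 = 8340
  O=O: 13 × 517 = 6721
  Σ(broken) = 17095 kJ
Bonds formed (products):
  C=O: 16 × 810 = 12960
  O-H: 20 × 445 = 8900
  Σ(formed) = 21860 kJ
ΔH = Σ(broken) − Σ(formed) = 17095 − 21860 = −4765 kJ

ΔH ≈ −4765 kJ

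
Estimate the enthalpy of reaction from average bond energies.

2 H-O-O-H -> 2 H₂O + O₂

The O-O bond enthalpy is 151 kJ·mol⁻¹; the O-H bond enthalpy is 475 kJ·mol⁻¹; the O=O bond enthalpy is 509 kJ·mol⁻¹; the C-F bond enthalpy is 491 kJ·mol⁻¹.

Bonds broken (reactants):
  O-H: 4 × 475 = 1900
  O-O: 2 × 151 = 302
  Σ(broken) = 2202 kJ
Bonds formed (products):
  O-H: 4 × 475 = 1900
  O=O: 1 × 509 = 509
  Σ(formed) = 2409 kJ
ΔH = Σ(broken) − Σ(formed) = 2202 − 2409 = −207 kJ

ΔH ≈ −207 kJ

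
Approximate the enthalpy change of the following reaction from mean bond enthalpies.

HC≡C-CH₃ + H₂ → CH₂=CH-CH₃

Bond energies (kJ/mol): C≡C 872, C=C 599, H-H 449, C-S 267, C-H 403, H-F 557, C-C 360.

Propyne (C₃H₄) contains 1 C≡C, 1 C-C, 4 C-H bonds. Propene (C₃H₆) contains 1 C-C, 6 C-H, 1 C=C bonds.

Bonds broken (reactants):
  C≡C: 1 × 872 = 872
  C-C: 1 × 360 = 360
  C-H: 4 × 403 = 1612
  H-H: 1 × 449 = 449
  Σ(broken) = 3293 kJ
Bonds formed (products):
  C-C: 1 × 360 = 360
  C-H: 6 × 403 = 2418
  C=C: 1 × 599 = 599
  Σ(formed) = 3377 kJ
ΔH = Σ(broken) − Σ(formed) = 3293 − 3377 = −84 kJ

ΔH ≈ −84 kJ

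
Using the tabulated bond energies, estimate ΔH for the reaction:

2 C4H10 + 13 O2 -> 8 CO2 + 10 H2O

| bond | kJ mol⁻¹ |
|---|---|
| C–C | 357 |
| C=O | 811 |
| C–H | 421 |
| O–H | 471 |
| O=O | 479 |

ΔH ≈ −5607 kJ

Bonds broken (reactants):
  C–C: 6 × 357 = 2142
  C–H: 20 × 421 = 8420
  O=O: 13 × 479 = 6227
  Σ(broken) = 16789 kJ
Bonds formed (products):
  C=O: 16 × 811 = 12976
  O–H: 20 × 471 = 9420
  Σ(formed) = 22396 kJ
ΔH = Σ(broken) − Σ(formed) = 16789 − 22396 = −5607 kJ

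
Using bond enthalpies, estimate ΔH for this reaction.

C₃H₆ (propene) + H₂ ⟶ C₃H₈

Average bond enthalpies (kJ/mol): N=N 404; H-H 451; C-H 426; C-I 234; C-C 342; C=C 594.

Bonds broken (reactants):
  C-C: 1 × 342 = 342
  C-H: 6 × 426 = 2556
  C=C: 1 × 594 = 594
  H-H: 1 × 451 = 451
  Σ(broken) = 3943 kJ
Bonds formed (products):
  C-C: 2 × 342 = 684
  C-H: 8 × 426 = 3408
  Σ(formed) = 4092 kJ
ΔH = Σ(broken) − Σ(formed) = 3943 − 4092 = −149 kJ

ΔH ≈ −149 kJ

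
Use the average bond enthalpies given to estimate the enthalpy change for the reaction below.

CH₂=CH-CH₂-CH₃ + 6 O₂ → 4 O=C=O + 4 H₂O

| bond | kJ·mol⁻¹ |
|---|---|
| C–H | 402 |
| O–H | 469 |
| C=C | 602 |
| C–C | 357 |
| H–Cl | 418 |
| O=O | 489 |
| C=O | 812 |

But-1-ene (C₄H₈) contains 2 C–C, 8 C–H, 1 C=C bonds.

ΔH ≈ −2782 kJ

Bonds broken (reactants):
  C–C: 2 × 357 = 714
  C–H: 8 × 402 = 3216
  C=C: 1 × 602 = 602
  O=O: 6 × 489 = 2934
  Σ(broken) = 7466 kJ
Bonds formed (products):
  C=O: 8 × 812 = 6496
  O–H: 8 × 469 = 3752
  Σ(formed) = 10248 kJ
ΔH = Σ(broken) − Σ(formed) = 7466 − 10248 = −2782 kJ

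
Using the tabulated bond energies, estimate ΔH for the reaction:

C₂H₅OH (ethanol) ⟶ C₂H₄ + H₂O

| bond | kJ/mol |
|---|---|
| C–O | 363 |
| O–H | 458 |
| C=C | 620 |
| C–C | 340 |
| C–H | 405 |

Bonds broken (reactants):
  C–C: 1 × 340 = 340
  C–H: 5 × 405 = 2025
  C–O: 1 × 363 = 363
  O–H: 1 × 458 = 458
  Σ(broken) = 3186 kJ
Bonds formed (products):
  C–H: 4 × 405 = 1620
  C=C: 1 × 620 = 620
  O–H: 2 × 458 = 916
  Σ(formed) = 3156 kJ
ΔH = Σ(broken) − Σ(formed) = 3186 − 3156 = +30 kJ

ΔH ≈ +30 kJ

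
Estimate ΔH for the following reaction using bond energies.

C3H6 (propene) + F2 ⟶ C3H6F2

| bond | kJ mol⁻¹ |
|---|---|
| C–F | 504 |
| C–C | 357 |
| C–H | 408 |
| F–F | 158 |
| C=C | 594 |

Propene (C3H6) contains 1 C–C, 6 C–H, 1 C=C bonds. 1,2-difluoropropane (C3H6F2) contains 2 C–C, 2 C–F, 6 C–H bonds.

Bonds broken (reactants):
  C–C: 1 × 357 = 357
  C–H: 6 × 408 = 2448
  C=C: 1 × 594 = 594
  F–F: 1 × 158 = 158
  Σ(broken) = 3557 kJ
Bonds formed (products):
  C–C: 2 × 357 = 714
  C–F: 2 × 504 = 1008
  C–H: 6 × 408 = 2448
  Σ(formed) = 4170 kJ
ΔH = Σ(broken) − Σ(formed) = 3557 − 4170 = −613 kJ

ΔH ≈ −613 kJ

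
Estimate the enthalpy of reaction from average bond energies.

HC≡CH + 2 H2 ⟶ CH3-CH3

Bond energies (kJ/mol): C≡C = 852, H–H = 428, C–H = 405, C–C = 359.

Bonds broken (reactants):
  C≡C: 1 × 852 = 852
  C–H: 2 × 405 = 810
  H–H: 2 × 428 = 856
  Σ(broken) = 2518 kJ
Bonds formed (products):
  C–C: 1 × 359 = 359
  C–H: 6 × 405 = 2430
  Σ(formed) = 2789 kJ
ΔH = Σ(broken) − Σ(formed) = 2518 − 2789 = −271 kJ

ΔH ≈ −271 kJ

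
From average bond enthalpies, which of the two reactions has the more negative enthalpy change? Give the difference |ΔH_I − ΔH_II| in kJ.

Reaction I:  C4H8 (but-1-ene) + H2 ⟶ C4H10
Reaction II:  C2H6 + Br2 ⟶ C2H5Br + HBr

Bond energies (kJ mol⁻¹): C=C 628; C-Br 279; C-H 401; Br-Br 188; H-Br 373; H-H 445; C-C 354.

Reaction I:
  Bonds broken (reactants):
    C-C: 2 × 354 = 708
    C-H: 8 × 401 = 3208
    C=C: 1 × 628 = 628
    H-H: 1 × 445 = 445
    Σ(broken) = 4989 kJ
  Bonds formed (products):
    C-C: 3 × 354 = 1062
    C-H: 10 × 401 = 4010
    Σ(formed) = 5072 kJ
  ΔH_I = 4989 − 5072 = −83 kJ
Reaction II:
  Bonds broken (reactants):
    Br-Br: 1 × 188 = 188
    C-C: 1 × 354 = 354
    C-H: 6 × 401 = 2406
    Σ(broken) = 2948 kJ
  Bonds formed (products):
    C-Br: 1 × 279 = 279
    C-C: 1 × 354 = 354
    C-H: 5 × 401 = 2005
    H-Br: 1 × 373 = 373
    Σ(formed) = 3011 kJ
  ΔH_II = 2948 − 3011 = −63 kJ
ΔH_I − ΔH_II = −20 kJ, so reaction I has the more negative ΔH; |ΔH_I − ΔH_II| = 20 kJ.

Reaction I, by 20 kJ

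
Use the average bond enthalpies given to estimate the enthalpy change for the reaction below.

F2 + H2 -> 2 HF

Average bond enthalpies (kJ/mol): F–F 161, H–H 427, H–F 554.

ΔH ≈ −520 kJ

Bonds broken (reactants):
  F–F: 1 × 161 = 161
  H–H: 1 × 427 = 427
  Σ(broken) = 588 kJ
Bonds formed (products):
  H–F: 2 × 554 = 1108
  Σ(formed) = 1108 kJ
ΔH = Σ(broken) − Σ(formed) = 588 − 1108 = −520 kJ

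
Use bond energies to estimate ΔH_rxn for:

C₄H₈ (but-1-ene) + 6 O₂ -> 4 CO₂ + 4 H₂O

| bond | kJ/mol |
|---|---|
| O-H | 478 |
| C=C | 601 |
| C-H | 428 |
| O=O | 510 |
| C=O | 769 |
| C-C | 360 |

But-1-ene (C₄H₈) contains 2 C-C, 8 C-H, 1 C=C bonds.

Bonds broken (reactants):
  C-C: 2 × 360 = 720
  C-H: 8 × 428 = 3424
  C=C: 1 × 601 = 601
  O=O: 6 × 510 = 3060
  Σ(broken) = 7805 kJ
Bonds formed (products):
  C=O: 8 × 769 = 6152
  O-H: 8 × 478 = 3824
  Σ(formed) = 9976 kJ
ΔH = Σ(broken) − Σ(formed) = 7805 − 9976 = −2171 kJ

ΔH ≈ −2171 kJ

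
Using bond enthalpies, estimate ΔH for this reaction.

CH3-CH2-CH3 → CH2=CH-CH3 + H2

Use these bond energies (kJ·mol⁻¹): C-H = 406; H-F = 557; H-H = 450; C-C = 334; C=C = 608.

ΔH ≈ +88 kJ

Bonds broken (reactants):
  C-C: 2 × 334 = 668
  C-H: 8 × 406 = 3248
  Σ(broken) = 3916 kJ
Bonds formed (products):
  C-C: 1 × 334 = 334
  C-H: 6 × 406 = 2436
  C=C: 1 × 608 = 608
  H-H: 1 × 450 = 450
  Σ(formed) = 3828 kJ
ΔH = Σ(broken) − Σ(formed) = 3916 − 3828 = +88 kJ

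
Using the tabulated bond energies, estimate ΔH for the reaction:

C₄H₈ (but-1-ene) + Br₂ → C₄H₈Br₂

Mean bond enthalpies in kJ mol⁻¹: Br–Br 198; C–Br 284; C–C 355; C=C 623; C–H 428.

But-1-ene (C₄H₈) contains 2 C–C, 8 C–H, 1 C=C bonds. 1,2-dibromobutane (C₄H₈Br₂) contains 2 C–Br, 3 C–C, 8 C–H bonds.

ΔH ≈ −102 kJ

Bonds broken (reactants):
  Br–Br: 1 × 198 = 198
  C–C: 2 × 355 = 710
  C–H: 8 × 428 = 3424
  C=C: 1 × 623 = 623
  Σ(broken) = 4955 kJ
Bonds formed (products):
  C–Br: 2 × 284 = 568
  C–C: 3 × 355 = 1065
  C–H: 8 × 428 = 3424
  Σ(formed) = 5057 kJ
ΔH = Σ(broken) − Σ(formed) = 4955 − 5057 = −102 kJ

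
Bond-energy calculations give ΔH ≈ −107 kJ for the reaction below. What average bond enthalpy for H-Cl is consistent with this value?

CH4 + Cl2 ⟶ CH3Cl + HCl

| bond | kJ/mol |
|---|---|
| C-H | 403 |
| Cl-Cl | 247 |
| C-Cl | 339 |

Let D be the H-Cl bond energy.
Σ(broken) = 4×403 + 1×247 = 1859
Σ(formed) = 1×339 + 3×403 + 1×D = 1548 + D
ΔH = Σ(broken) − Σ(formed) = (1859) − (1548 + D) = +311 − D
Setting this equal to −107 kJ gives D = 418 kJ/mol.

D(H-Cl) ≈ 418 kJ/mol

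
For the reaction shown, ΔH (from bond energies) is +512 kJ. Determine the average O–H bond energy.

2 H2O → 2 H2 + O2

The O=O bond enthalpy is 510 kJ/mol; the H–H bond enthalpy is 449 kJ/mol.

D(O–H) ≈ 480 kJ/mol

Let D be the O–H bond energy.
Σ(broken) = 4×D = 4D
Σ(formed) = 2×449 + 1×510 = 1408
ΔH = Σ(broken) − Σ(formed) = (4D) − (1408) = −1408 + 4D
Setting this equal to +512 kJ gives 4D = 1920, so D = 480 kJ/mol.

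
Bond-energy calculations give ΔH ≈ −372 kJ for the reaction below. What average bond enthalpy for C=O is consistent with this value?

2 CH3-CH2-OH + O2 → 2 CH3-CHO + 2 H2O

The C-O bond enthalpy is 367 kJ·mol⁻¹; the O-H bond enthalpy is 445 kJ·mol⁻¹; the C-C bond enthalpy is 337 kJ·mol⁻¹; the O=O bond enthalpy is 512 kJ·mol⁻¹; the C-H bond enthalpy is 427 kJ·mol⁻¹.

Let D be the C=O bond energy.
Σ(broken) = 2×337 + 10×427 + 2×367 + 2×445 + 1×512 = 7080
Σ(formed) = 2×337 + 8×427 + 2×D + 4×445 = 5870 + 2D
ΔH = Σ(broken) − Σ(formed) = (7080) − (5870 + 2D) = +1210 − 2D
Setting this equal to −372 kJ gives 2D = 1582, so D = 791 kJ/mol.

D(C=O) ≈ 791 kJ/mol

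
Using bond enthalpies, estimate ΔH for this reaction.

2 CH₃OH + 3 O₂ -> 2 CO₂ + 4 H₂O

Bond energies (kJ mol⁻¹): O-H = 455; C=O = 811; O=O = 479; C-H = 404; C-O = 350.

ΔH ≈ −1413 kJ

Bonds broken (reactants):
  C-H: 6 × 404 = 2424
  C-O: 2 × 350 = 700
  O-H: 2 × 455 = 910
  O=O: 3 × 479 = 1437
  Σ(broken) = 5471 kJ
Bonds formed (products):
  C=O: 4 × 811 = 3244
  O-H: 8 × 455 = 3640
  Σ(formed) = 6884 kJ
ΔH = Σ(broken) − Σ(formed) = 5471 − 6884 = −1413 kJ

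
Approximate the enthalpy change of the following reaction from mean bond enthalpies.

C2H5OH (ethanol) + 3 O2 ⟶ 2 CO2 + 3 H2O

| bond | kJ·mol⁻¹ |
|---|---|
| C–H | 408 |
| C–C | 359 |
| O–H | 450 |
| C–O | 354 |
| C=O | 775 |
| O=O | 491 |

ΔH ≈ −1124 kJ

Bonds broken (reactants):
  C–C: 1 × 359 = 359
  C–H: 5 × 408 = 2040
  C–O: 1 × 354 = 354
  O–H: 1 × 450 = 450
  O=O: 3 × 491 = 1473
  Σ(broken) = 4676 kJ
Bonds formed (products):
  C=O: 4 × 775 = 3100
  O–H: 6 × 450 = 2700
  Σ(formed) = 5800 kJ
ΔH = Σ(broken) − Σ(formed) = 4676 − 5800 = −1124 kJ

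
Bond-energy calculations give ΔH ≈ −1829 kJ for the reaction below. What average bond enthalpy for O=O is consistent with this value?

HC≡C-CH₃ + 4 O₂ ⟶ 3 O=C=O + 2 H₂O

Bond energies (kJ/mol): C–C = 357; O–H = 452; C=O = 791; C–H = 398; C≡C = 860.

Let D be the O=O bond energy.
Σ(broken) = 1×860 + 1×357 + 4×398 + 4×D = 2809 + 4D
Σ(formed) = 6×791 + 4×452 = 6554
ΔH = Σ(broken) − Σ(formed) = (2809 + 4D) − (6554) = −3745 + 4D
Setting this equal to −1829 kJ gives 4D = 1916, so D = 479 kJ/mol.

D(O=O) ≈ 479 kJ/mol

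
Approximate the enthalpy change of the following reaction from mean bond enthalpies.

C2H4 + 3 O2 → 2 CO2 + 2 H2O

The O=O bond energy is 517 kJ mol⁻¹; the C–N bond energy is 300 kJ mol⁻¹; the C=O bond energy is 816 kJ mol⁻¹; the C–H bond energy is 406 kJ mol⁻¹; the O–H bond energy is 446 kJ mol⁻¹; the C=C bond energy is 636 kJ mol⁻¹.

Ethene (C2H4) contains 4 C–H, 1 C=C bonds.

Bonds broken (reactants):
  C–H: 4 × 406 = 1624
  C=C: 1 × 636 = 636
  O=O: 3 × 517 = 1551
  Σ(broken) = 3811 kJ
Bonds formed (products):
  C=O: 4 × 816 = 3264
  O–H: 4 × 446 = 1784
  Σ(formed) = 5048 kJ
ΔH = Σ(broken) − Σ(formed) = 3811 − 5048 = −1237 kJ

ΔH ≈ −1237 kJ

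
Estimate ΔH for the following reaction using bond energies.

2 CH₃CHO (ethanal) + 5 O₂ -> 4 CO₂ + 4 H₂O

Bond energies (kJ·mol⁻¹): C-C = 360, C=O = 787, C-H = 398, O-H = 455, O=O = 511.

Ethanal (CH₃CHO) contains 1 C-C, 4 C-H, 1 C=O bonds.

ΔH ≈ −1903 kJ

Bonds broken (reactants):
  C-C: 2 × 360 = 720
  C-H: 8 × 398 = 3184
  C=O: 2 × 787 = 1574
  O=O: 5 × 511 = 2555
  Σ(broken) = 8033 kJ
Bonds formed (products):
  C=O: 8 × 787 = 6296
  O-H: 8 × 455 = 3640
  Σ(formed) = 9936 kJ
ΔH = Σ(broken) − Σ(formed) = 8033 − 9936 = −1903 kJ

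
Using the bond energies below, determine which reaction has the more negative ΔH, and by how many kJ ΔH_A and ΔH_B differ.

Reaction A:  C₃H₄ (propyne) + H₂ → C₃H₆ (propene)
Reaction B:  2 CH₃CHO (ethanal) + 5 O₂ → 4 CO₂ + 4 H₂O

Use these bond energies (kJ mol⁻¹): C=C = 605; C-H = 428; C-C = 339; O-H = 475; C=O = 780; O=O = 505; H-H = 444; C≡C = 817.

Reaction B, by 1653 kJ

Reaction A:
  Bonds broken (reactants):
    C≡C: 1 × 817 = 817
    C-C: 1 × 339 = 339
    C-H: 4 × 428 = 1712
    H-H: 1 × 444 = 444
    Σ(broken) = 3312 kJ
  Bonds formed (products):
    C-C: 1 × 339 = 339
    C-H: 6 × 428 = 2568
    C=C: 1 × 605 = 605
    Σ(formed) = 3512 kJ
  ΔH_A = 3312 − 3512 = −200 kJ
Reaction B:
  Bonds broken (reactants):
    C-C: 2 × 339 = 678
    C-H: 8 × 428 = 3424
    C=O: 2 × 780 = 1560
    O=O: 5 × 505 = 2525
    Σ(broken) = 8187 kJ
  Bonds formed (products):
    C=O: 8 × 780 = 6240
    O-H: 8 × 475 = 3800
    Σ(formed) = 10040 kJ
  ΔH_B = 8187 − 10040 = −1853 kJ
ΔH_A − ΔH_B = +1653 kJ, so reaction B has the more negative ΔH; |ΔH_A − ΔH_B| = 1653 kJ.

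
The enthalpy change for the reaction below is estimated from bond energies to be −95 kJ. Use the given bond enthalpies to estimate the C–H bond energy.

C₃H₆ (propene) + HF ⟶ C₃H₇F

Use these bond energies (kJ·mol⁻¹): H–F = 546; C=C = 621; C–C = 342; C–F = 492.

D(C–H) ≈ 428 kJ/mol

Let D be the C–H bond energy.
Σ(broken) = 1×342 + 6×D + 1×621 + 1×546 = 1509 + 6D
Σ(formed) = 2×342 + 1×492 + 7×D = 1176 + 7D
ΔH = Σ(broken) − Σ(formed) = (1509 + 6D) − (1176 + 7D) = +333 − D
Setting this equal to −95 kJ gives D = 428 kJ/mol.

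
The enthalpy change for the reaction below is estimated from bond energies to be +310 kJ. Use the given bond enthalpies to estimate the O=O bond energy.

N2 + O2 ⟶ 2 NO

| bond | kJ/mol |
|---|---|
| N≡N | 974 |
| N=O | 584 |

Let D be the O=O bond energy.
Σ(broken) = 1×974 + 1×D = 974 + D
Σ(formed) = 2×584 = 1168
ΔH = Σ(broken) − Σ(formed) = (974 + D) − (1168) = −194 + D
Setting this equal to +310 kJ gives D = 504 kJ/mol.

D(O=O) ≈ 504 kJ/mol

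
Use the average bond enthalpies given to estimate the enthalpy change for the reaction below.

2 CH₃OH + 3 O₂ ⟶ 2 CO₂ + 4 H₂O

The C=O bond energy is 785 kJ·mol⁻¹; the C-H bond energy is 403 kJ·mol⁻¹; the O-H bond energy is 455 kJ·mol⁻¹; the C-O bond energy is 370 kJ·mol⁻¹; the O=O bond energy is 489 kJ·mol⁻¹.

Bonds broken (reactants):
  C-H: 6 × 403 = 2418
  C-O: 2 × 370 = 740
  O-H: 2 × 455 = 910
  O=O: 3 × 489 = 1467
  Σ(broken) = 5535 kJ
Bonds formed (products):
  C=O: 4 × 785 = 3140
  O-H: 8 × 455 = 3640
  Σ(formed) = 6780 kJ
ΔH = Σ(broken) − Σ(formed) = 5535 − 6780 = −1245 kJ

ΔH ≈ −1245 kJ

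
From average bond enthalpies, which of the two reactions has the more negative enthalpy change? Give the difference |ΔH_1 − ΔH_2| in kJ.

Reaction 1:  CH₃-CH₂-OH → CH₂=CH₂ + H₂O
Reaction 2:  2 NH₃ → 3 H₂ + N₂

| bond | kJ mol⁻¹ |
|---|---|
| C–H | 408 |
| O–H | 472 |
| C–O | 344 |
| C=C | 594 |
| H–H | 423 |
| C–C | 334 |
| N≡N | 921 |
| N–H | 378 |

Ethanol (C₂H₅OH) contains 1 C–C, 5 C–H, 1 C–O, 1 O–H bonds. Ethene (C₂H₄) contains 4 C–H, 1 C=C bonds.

Reaction 1, by 58 kJ

Reaction 1:
  Bonds broken (reactants):
    C–C: 1 × 334 = 334
    C–H: 5 × 408 = 2040
    C–O: 1 × 344 = 344
    O–H: 1 × 472 = 472
    Σ(broken) = 3190 kJ
  Bonds formed (products):
    C–H: 4 × 408 = 1632
    C=C: 1 × 594 = 594
    O–H: 2 × 472 = 944
    Σ(formed) = 3170 kJ
  ΔH_1 = 3190 − 3170 = +20 kJ
Reaction 2:
  Bonds broken (reactants):
    N–H: 6 × 378 = 2268
    Σ(broken) = 2268 kJ
  Bonds formed (products):
    H–H: 3 × 423 = 1269
    N≡N: 1 × 921 = 921
    Σ(formed) = 2190 kJ
  ΔH_2 = 2268 − 2190 = +78 kJ
ΔH_1 − ΔH_2 = −58 kJ, so reaction 1 has the more negative ΔH; |ΔH_1 − ΔH_2| = 58 kJ.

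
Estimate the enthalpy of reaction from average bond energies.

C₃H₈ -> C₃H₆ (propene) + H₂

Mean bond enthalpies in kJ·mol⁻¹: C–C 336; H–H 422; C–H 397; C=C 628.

ΔH ≈ +80 kJ

Bonds broken (reactants):
  C–C: 2 × 336 = 672
  C–H: 8 × 397 = 3176
  Σ(broken) = 3848 kJ
Bonds formed (products):
  C–C: 1 × 336 = 336
  C–H: 6 × 397 = 2382
  C=C: 1 × 628 = 628
  H–H: 1 × 422 = 422
  Σ(formed) = 3768 kJ
ΔH = Σ(broken) − Σ(formed) = 3848 − 3768 = +80 kJ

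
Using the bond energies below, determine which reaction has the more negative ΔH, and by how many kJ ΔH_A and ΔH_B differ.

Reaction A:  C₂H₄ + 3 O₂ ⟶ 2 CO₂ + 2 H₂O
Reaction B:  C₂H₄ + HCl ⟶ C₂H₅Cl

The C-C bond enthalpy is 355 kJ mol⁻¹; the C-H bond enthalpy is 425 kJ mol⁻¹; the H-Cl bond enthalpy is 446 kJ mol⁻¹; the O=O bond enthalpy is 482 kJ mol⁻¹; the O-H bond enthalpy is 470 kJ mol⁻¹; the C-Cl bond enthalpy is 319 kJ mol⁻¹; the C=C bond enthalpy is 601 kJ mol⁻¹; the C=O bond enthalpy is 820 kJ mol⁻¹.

Reaction A:
  Bonds broken (reactants):
    C-H: 4 × 425 = 1700
    C=C: 1 × 601 = 601
    O=O: 3 × 482 = 1446
    Σ(broken) = 3747 kJ
  Bonds formed (products):
    C=O: 4 × 820 = 3280
    O-H: 4 × 470 = 1880
    Σ(formed) = 5160 kJ
  ΔH_A = 3747 − 5160 = −1413 kJ
Reaction B:
  Bonds broken (reactants):
    C-H: 4 × 425 = 1700
    C=C: 1 × 601 = 601
    H-Cl: 1 × 446 = 446
    Σ(broken) = 2747 kJ
  Bonds formed (products):
    C-C: 1 × 355 = 355
    C-Cl: 1 × 319 = 319
    C-H: 5 × 425 = 2125
    Σ(formed) = 2799 kJ
  ΔH_B = 2747 − 2799 = −52 kJ
ΔH_A − ΔH_B = −1361 kJ, so reaction A has the more negative ΔH; |ΔH_A − ΔH_B| = 1361 kJ.

Reaction A, by 1361 kJ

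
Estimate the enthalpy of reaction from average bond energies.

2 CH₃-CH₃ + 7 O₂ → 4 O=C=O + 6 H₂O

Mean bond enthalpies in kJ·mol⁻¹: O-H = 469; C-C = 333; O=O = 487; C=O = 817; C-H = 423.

Bonds broken (reactants):
  C-C: 2 × 333 = 666
  C-H: 12 × 423 = 5076
  O=O: 7 × 487 = 3409
  Σ(broken) = 9151 kJ
Bonds formed (products):
  C=O: 8 × 817 = 6536
  O-H: 12 × 469 = 5628
  Σ(formed) = 12164 kJ
ΔH = Σ(broken) − Σ(formed) = 9151 − 12164 = −3013 kJ

ΔH ≈ −3013 kJ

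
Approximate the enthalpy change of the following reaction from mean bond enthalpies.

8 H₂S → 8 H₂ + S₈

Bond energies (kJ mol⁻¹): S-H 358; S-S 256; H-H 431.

Bonds broken (reactants):
  S-H: 16 × 358 = 5728
  Σ(broken) = 5728 kJ
Bonds formed (products):
  H-H: 8 × 431 = 3448
  S-S: 8 × 256 = 2048
  Σ(formed) = 5496 kJ
ΔH = Σ(broken) − Σ(formed) = 5728 − 5496 = +232 kJ

ΔH ≈ +232 kJ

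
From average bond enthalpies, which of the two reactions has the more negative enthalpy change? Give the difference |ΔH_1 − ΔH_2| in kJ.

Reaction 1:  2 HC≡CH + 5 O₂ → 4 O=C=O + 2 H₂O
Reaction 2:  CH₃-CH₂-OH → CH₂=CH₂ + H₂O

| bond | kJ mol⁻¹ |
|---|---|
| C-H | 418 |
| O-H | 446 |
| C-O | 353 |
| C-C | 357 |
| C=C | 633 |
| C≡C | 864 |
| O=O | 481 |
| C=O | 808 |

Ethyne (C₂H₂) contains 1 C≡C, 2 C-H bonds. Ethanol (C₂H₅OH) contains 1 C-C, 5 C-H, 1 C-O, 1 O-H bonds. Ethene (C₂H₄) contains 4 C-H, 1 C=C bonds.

Reaction 1:
  Bonds broken (reactants):
    C≡C: 2 × 864 = 1728
    C-H: 4 × 418 = 1672
    O=O: 5 × 481 = 2405
    Σ(broken) = 5805 kJ
  Bonds formed (products):
    C=O: 8 × 808 = 6464
    O-H: 4 × 446 = 1784
    Σ(formed) = 8248 kJ
  ΔH_1 = 5805 − 8248 = −2443 kJ
Reaction 2:
  Bonds broken (reactants):
    C-C: 1 × 357 = 357
    C-H: 5 × 418 = 2090
    C-O: 1 × 353 = 353
    O-H: 1 × 446 = 446
    Σ(broken) = 3246 kJ
  Bonds formed (products):
    C-H: 4 × 418 = 1672
    C=C: 1 × 633 = 633
    O-H: 2 × 446 = 892
    Σ(formed) = 3197 kJ
  ΔH_2 = 3246 − 3197 = +49 kJ
ΔH_1 − ΔH_2 = −2492 kJ, so reaction 1 has the more negative ΔH; |ΔH_1 − ΔH_2| = 2492 kJ.

Reaction 1, by 2492 kJ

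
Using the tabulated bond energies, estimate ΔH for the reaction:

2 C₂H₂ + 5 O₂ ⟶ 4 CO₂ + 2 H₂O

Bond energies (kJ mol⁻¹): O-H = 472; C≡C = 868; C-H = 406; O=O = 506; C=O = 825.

Bonds broken (reactants):
  C≡C: 2 × 868 = 1736
  C-H: 4 × 406 = 1624
  O=O: 5 × 506 = 2530
  Σ(broken) = 5890 kJ
Bonds formed (products):
  C=O: 8 × 825 = 6600
  O-H: 4 × 472 = 1888
  Σ(formed) = 8488 kJ
ΔH = Σ(broken) − Σ(formed) = 5890 − 8488 = −2598 kJ

ΔH ≈ −2598 kJ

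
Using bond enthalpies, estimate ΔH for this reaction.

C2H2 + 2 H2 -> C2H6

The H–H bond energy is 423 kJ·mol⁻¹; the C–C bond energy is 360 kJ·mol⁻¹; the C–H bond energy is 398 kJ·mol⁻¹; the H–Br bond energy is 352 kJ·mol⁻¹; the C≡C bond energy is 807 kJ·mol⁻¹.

ΔH ≈ −299 kJ

Bonds broken (reactants):
  C≡C: 1 × 807 = 807
  C–H: 2 × 398 = 796
  H–H: 2 × 423 = 846
  Σ(broken) = 2449 kJ
Bonds formed (products):
  C–C: 1 × 360 = 360
  C–H: 6 × 398 = 2388
  Σ(formed) = 2748 kJ
ΔH = Σ(broken) − Σ(formed) = 2449 − 2748 = −299 kJ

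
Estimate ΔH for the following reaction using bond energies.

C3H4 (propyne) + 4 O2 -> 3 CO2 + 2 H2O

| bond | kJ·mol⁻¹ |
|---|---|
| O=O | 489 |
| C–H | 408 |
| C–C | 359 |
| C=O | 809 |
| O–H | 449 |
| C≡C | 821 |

ΔH ≈ −1882 kJ

Bonds broken (reactants):
  C≡C: 1 × 821 = 821
  C–C: 1 × 359 = 359
  C–H: 4 × 408 = 1632
  O=O: 4 × 489 = 1956
  Σ(broken) = 4768 kJ
Bonds formed (products):
  C=O: 6 × 809 = 4854
  O–H: 4 × 449 = 1796
  Σ(formed) = 6650 kJ
ΔH = Σ(broken) − Σ(formed) = 4768 − 6650 = −1882 kJ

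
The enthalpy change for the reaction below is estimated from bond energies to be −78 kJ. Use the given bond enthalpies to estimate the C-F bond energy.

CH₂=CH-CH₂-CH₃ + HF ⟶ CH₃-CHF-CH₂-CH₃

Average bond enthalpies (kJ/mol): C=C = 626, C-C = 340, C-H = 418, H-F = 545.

Let D be the C-F bond energy.
Σ(broken) = 2×340 + 8×418 + 1×626 + 1×545 = 5195
Σ(formed) = 3×340 + 1×D + 9×418 = 4782 + D
ΔH = Σ(broken) − Σ(formed) = (5195) − (4782 + D) = +413 − D
Setting this equal to −78 kJ gives D = 491 kJ/mol.

D(C-F) ≈ 491 kJ/mol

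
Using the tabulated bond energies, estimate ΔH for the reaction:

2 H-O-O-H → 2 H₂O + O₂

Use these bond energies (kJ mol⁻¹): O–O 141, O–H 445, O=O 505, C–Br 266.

ΔH ≈ −223 kJ

Bonds broken (reactants):
  O–H: 4 × 445 = 1780
  O–O: 2 × 141 = 282
  Σ(broken) = 2062 kJ
Bonds formed (products):
  O–H: 4 × 445 = 1780
  O=O: 1 × 505 = 505
  Σ(formed) = 2285 kJ
ΔH = Σ(broken) − Σ(formed) = 2062 − 2285 = −223 kJ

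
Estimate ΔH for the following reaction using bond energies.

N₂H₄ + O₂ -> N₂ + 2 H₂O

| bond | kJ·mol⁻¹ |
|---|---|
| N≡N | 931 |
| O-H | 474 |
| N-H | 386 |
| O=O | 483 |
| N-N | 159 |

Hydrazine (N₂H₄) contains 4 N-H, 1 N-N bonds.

ΔH ≈ −641 kJ

Bonds broken (reactants):
  N-H: 4 × 386 = 1544
  N-N: 1 × 159 = 159
  O=O: 1 × 483 = 483
  Σ(broken) = 2186 kJ
Bonds formed (products):
  N≡N: 1 × 931 = 931
  O-H: 4 × 474 = 1896
  Σ(formed) = 2827 kJ
ΔH = Σ(broken) − Σ(formed) = 2186 − 2827 = −641 kJ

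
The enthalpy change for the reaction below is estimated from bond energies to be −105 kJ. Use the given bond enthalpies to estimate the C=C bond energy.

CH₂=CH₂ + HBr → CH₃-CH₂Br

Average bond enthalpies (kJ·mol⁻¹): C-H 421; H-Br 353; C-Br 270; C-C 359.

Let D be the C=C bond energy.
Σ(broken) = 4×421 + 1×D + 1×353 = 2037 + D
Σ(formed) = 1×270 + 1×359 + 5×421 = 2734
ΔH = Σ(broken) − Σ(formed) = (2037 + D) − (2734) = −697 + D
Setting this equal to −105 kJ gives D = 592 kJ/mol.

D(C=C) ≈ 592 kJ/mol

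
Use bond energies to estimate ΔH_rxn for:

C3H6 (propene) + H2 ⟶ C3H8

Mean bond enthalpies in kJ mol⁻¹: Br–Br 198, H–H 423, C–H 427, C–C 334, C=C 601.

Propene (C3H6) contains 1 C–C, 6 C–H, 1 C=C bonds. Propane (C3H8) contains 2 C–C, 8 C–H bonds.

ΔH ≈ −164 kJ

Bonds broken (reactants):
  C–C: 1 × 334 = 334
  C–H: 6 × 427 = 2562
  C=C: 1 × 601 = 601
  H–H: 1 × 423 = 423
  Σ(broken) = 3920 kJ
Bonds formed (products):
  C–C: 2 × 334 = 668
  C–H: 8 × 427 = 3416
  Σ(formed) = 4084 kJ
ΔH = Σ(broken) − Σ(formed) = 3920 − 4084 = −164 kJ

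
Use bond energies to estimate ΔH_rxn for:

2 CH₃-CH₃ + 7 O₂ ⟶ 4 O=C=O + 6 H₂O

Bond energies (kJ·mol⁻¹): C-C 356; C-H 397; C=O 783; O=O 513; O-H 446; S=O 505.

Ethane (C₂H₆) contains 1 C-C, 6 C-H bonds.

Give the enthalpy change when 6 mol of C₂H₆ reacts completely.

Bonds broken (reactants):
  C-C: 2 × 356 = 712
  C-H: 12 × 397 = 4764
  O=O: 7 × 513 = 3591
  Σ(broken) = 9067 kJ
Bonds formed (products):
  C=O: 8 × 783 = 6264
  O-H: 12 × 446 = 5352
  Σ(formed) = 11616 kJ
ΔH = Σ(broken) − Σ(formed) = 9067 − 11616 = −2549 kJ
For 3× the reaction as written: 3 × (−2549) = −7647 kJ

ΔH = −7647 kJ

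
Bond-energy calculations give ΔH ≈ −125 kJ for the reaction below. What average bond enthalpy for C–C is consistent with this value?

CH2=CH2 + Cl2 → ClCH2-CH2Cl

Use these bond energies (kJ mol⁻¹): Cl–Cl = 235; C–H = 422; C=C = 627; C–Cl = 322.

Let D be the C–C bond energy.
Σ(broken) = 4×422 + 1×627 + 1×235 = 2550
Σ(formed) = 1×D + 2×322 + 4×422 = 2332 + D
ΔH = Σ(broken) − Σ(formed) = (2550) − (2332 + D) = +218 − D
Setting this equal to −125 kJ gives D = 343 kJ/mol.

D(C–C) ≈ 343 kJ/mol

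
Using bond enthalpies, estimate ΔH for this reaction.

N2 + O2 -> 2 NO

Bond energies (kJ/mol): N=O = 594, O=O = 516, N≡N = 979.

Bonds broken (reactants):
  N≡N: 1 × 979 = 979
  O=O: 1 × 516 = 516
  Σ(broken) = 1495 kJ
Bonds formed (products):
  N=O: 2 × 594 = 1188
  Σ(formed) = 1188 kJ
ΔH = Σ(broken) − Σ(formed) = 1495 − 1188 = +307 kJ

ΔH ≈ +307 kJ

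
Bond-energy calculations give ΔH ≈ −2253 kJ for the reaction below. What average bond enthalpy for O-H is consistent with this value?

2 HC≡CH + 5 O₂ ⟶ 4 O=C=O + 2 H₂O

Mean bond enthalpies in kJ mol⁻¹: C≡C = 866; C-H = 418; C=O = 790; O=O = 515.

D(O-H) ≈ 478 kJ/mol

Let D be the O-H bond energy.
Σ(broken) = 2×866 + 4×418 + 5×515 = 5979
Σ(formed) = 8×790 + 4×D = 6320 + 4D
ΔH = Σ(broken) − Σ(formed) = (5979) − (6320 + 4D) = −341 − 4D
Setting this equal to −2253 kJ gives 4D = 1912, so D = 478 kJ/mol.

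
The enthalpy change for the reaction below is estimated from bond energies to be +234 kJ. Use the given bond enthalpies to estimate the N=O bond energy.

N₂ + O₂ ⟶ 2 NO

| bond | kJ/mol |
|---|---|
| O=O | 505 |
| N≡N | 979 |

Let D be the N=O bond energy.
Σ(broken) = 1×979 + 1×505 = 1484
Σ(formed) = 2×D = 2D
ΔH = Σ(broken) − Σ(formed) = (1484) − (2D) = +1484 − 2D
Setting this equal to +234 kJ gives 2D = 1250, so D = 625 kJ/mol.

D(N=O) ≈ 625 kJ/mol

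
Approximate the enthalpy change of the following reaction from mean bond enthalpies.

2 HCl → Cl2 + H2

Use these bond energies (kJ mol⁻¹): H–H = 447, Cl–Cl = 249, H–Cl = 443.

ΔH ≈ +190 kJ

Bonds broken (reactants):
  H–Cl: 2 × 443 = 886
  Σ(broken) = 886 kJ
Bonds formed (products):
  Cl–Cl: 1 × 249 = 249
  H–H: 1 × 447 = 447
  Σ(formed) = 696 kJ
ΔH = Σ(broken) − Σ(formed) = 886 − 696 = +190 kJ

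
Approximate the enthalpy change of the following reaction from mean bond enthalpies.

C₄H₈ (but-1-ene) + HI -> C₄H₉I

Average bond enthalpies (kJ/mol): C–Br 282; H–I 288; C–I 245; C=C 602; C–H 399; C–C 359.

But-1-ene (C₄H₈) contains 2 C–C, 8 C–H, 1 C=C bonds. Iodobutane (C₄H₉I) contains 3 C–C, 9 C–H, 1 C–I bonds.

ΔH ≈ −113 kJ

Bonds broken (reactants):
  C–C: 2 × 359 = 718
  C–H: 8 × 399 = 3192
  C=C: 1 × 602 = 602
  H–I: 1 × 288 = 288
  Σ(broken) = 4800 kJ
Bonds formed (products):
  C–C: 3 × 359 = 1077
  C–H: 9 × 399 = 3591
  C–I: 1 × 245 = 245
  Σ(formed) = 4913 kJ
ΔH = Σ(broken) − Σ(formed) = 4800 − 4913 = −113 kJ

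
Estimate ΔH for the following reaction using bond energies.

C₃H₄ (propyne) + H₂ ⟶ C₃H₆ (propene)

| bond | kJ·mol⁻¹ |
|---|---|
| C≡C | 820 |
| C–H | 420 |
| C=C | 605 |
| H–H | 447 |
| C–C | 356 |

ΔH ≈ −178 kJ

Bonds broken (reactants):
  C≡C: 1 × 820 = 820
  C–C: 1 × 356 = 356
  C–H: 4 × 420 = 1680
  H–H: 1 × 447 = 447
  Σ(broken) = 3303 kJ
Bonds formed (products):
  C–C: 1 × 356 = 356
  C–H: 6 × 420 = 2520
  C=C: 1 × 605 = 605
  Σ(formed) = 3481 kJ
ΔH = Σ(broken) − Σ(formed) = 3303 − 3481 = −178 kJ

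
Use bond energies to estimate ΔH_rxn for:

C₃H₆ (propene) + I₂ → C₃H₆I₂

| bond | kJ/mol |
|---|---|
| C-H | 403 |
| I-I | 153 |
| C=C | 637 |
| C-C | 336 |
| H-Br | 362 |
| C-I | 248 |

Bonds broken (reactants):
  C-C: 1 × 336 = 336
  C-H: 6 × 403 = 2418
  C=C: 1 × 637 = 637
  I-I: 1 × 153 = 153
  Σ(broken) = 3544 kJ
Bonds formed (products):
  C-C: 2 × 336 = 672
  C-H: 6 × 403 = 2418
  C-I: 2 × 248 = 496
  Σ(formed) = 3586 kJ
ΔH = Σ(broken) − Σ(formed) = 3544 − 3586 = −42 kJ

ΔH ≈ −42 kJ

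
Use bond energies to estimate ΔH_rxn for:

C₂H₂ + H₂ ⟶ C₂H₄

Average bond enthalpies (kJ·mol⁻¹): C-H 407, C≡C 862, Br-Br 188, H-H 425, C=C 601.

ΔH ≈ −128 kJ

Bonds broken (reactants):
  C≡C: 1 × 862 = 862
  C-H: 2 × 407 = 814
  H-H: 1 × 425 = 425
  Σ(broken) = 2101 kJ
Bonds formed (products):
  C-H: 4 × 407 = 1628
  C=C: 1 × 601 = 601
  Σ(formed) = 2229 kJ
ΔH = Σ(broken) − Σ(formed) = 2101 − 2229 = −128 kJ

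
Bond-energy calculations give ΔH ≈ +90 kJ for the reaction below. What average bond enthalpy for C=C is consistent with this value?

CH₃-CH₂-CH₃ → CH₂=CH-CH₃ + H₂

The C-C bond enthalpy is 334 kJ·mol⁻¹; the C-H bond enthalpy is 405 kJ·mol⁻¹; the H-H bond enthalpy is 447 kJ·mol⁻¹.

D(C=C) ≈ 607 kJ/mol

Let D be the C=C bond energy.
Σ(broken) = 2×334 + 8×405 = 3908
Σ(formed) = 1×334 + 6×405 + 1×D + 1×447 = 3211 + D
ΔH = Σ(broken) − Σ(formed) = (3908) − (3211 + D) = +697 − D
Setting this equal to +90 kJ gives D = 607 kJ/mol.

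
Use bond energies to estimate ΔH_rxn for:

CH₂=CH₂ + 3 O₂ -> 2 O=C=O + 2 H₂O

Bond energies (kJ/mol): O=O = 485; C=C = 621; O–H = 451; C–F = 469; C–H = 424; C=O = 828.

Bonds broken (reactants):
  C–H: 4 × 424 = 1696
  C=C: 1 × 621 = 621
  O=O: 3 × 485 = 1455
  Σ(broken) = 3772 kJ
Bonds formed (products):
  C=O: 4 × 828 = 3312
  O–H: 4 × 451 = 1804
  Σ(formed) = 5116 kJ
ΔH = Σ(broken) − Σ(formed) = 3772 − 5116 = −1344 kJ

ΔH ≈ −1344 kJ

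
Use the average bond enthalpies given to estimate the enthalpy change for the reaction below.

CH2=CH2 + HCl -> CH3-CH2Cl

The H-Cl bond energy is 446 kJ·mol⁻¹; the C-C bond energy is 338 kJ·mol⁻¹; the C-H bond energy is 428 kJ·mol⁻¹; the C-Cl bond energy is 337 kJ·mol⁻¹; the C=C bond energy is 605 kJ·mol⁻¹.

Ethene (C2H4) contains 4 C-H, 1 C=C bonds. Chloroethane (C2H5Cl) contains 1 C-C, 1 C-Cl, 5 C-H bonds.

ΔH ≈ −52 kJ

Bonds broken (reactants):
  C-H: 4 × 428 = 1712
  C=C: 1 × 605 = 605
  H-Cl: 1 × 446 = 446
  Σ(broken) = 2763 kJ
Bonds formed (products):
  C-C: 1 × 338 = 338
  C-Cl: 1 × 337 = 337
  C-H: 5 × 428 = 2140
  Σ(formed) = 2815 kJ
ΔH = Σ(broken) − Σ(formed) = 2763 − 2815 = −52 kJ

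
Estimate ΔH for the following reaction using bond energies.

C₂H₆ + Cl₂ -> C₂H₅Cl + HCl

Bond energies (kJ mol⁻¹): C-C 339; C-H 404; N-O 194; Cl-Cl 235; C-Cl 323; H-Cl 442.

Bonds broken (reactants):
  C-C: 1 × 339 = 339
  C-H: 6 × 404 = 2424
  Cl-Cl: 1 × 235 = 235
  Σ(broken) = 2998 kJ
Bonds formed (products):
  C-C: 1 × 339 = 339
  C-Cl: 1 × 323 = 323
  C-H: 5 × 404 = 2020
  H-Cl: 1 × 442 = 442
  Σ(formed) = 3124 kJ
ΔH = Σ(broken) − Σ(formed) = 2998 − 3124 = −126 kJ

ΔH ≈ −126 kJ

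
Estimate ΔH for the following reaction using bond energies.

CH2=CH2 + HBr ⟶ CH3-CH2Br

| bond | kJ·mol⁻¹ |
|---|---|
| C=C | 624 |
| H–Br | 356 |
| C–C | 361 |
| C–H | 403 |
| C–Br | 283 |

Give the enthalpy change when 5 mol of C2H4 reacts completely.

Bonds broken (reactants):
  C–H: 4 × 403 = 1612
  C=C: 1 × 624 = 624
  H–Br: 1 × 356 = 356
  Σ(broken) = 2592 kJ
Bonds formed (products):
  C–Br: 1 × 283 = 283
  C–C: 1 × 361 = 361
  C–H: 5 × 403 = 2015
  Σ(formed) = 2659 kJ
ΔH = Σ(broken) − Σ(formed) = 2592 − 2659 = −67 kJ
For 5× the reaction as written: 5 × (−67) = −335 kJ

ΔH = −335 kJ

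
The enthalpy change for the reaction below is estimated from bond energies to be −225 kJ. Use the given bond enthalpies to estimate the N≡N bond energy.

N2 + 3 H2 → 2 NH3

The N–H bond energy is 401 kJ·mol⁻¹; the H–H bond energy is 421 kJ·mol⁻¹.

Let D be the N≡N bond energy.
Σ(broken) = 3×421 + 1×D = 1263 + D
Σ(formed) = 6×401 = 2406
ΔH = Σ(broken) − Σ(formed) = (1263 + D) − (2406) = −1143 + D
Setting this equal to −225 kJ gives D = 918 kJ/mol.

D(N≡N) ≈ 918 kJ/mol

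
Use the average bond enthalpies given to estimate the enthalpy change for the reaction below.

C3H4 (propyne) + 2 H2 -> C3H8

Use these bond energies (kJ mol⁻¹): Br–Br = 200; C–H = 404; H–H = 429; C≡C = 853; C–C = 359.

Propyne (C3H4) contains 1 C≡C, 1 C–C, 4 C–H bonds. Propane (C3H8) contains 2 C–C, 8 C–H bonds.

ΔH ≈ −264 kJ

Bonds broken (reactants):
  C≡C: 1 × 853 = 853
  C–C: 1 × 359 = 359
  C–H: 4 × 404 = 1616
  H–H: 2 × 429 = 858
  Σ(broken) = 3686 kJ
Bonds formed (products):
  C–C: 2 × 359 = 718
  C–H: 8 × 404 = 3232
  Σ(formed) = 3950 kJ
ΔH = Σ(broken) − Σ(formed) = 3686 − 3950 = −264 kJ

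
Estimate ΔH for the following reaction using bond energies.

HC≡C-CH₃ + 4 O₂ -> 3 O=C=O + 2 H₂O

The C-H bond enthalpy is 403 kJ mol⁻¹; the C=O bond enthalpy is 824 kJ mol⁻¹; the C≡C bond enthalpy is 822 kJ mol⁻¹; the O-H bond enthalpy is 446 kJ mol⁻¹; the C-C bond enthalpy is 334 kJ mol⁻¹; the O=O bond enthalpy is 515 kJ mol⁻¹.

Bonds broken (reactants):
  C≡C: 1 × 822 = 822
  C-C: 1 × 334 = 334
  C-H: 4 × 403 = 1612
  O=O: 4 × 515 = 2060
  Σ(broken) = 4828 kJ
Bonds formed (products):
  C=O: 6 × 824 = 4944
  O-H: 4 × 446 = 1784
  Σ(formed) = 6728 kJ
ΔH = Σ(broken) − Σ(formed) = 4828 − 6728 = −1900 kJ

ΔH ≈ −1900 kJ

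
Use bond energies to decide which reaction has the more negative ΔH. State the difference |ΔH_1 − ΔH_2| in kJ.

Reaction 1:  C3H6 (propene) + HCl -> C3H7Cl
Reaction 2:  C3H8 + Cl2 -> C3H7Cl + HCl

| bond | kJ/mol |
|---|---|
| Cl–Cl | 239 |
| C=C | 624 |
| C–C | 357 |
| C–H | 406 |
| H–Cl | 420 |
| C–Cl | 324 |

Reaction 2, by 56 kJ

Reaction 1:
  Bonds broken (reactants):
    C–C: 1 × 357 = 357
    C–H: 6 × 406 = 2436
    C=C: 1 × 624 = 624
    H–Cl: 1 × 420 = 420
    Σ(broken) = 3837 kJ
  Bonds formed (products):
    C–C: 2 × 357 = 714
    C–Cl: 1 × 324 = 324
    C–H: 7 × 406 = 2842
    Σ(formed) = 3880 kJ
  ΔH_1 = 3837 − 3880 = −43 kJ
Reaction 2:
  Bonds broken (reactants):
    C–C: 2 × 357 = 714
    C–H: 8 × 406 = 3248
    Cl–Cl: 1 × 239 = 239
    Σ(broken) = 4201 kJ
  Bonds formed (products):
    C–C: 2 × 357 = 714
    C–Cl: 1 × 324 = 324
    C–H: 7 × 406 = 2842
    H–Cl: 1 × 420 = 420
    Σ(formed) = 4300 kJ
  ΔH_2 = 4201 − 4300 = −99 kJ
ΔH_1 − ΔH_2 = +56 kJ, so reaction 2 has the more negative ΔH; |ΔH_1 − ΔH_2| = 56 kJ.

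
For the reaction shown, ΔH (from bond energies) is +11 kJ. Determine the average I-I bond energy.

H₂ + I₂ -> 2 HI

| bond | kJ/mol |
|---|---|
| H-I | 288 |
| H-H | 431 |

Let D be the I-I bond energy.
Σ(broken) = 1×431 + 1×D = 431 + D
Σ(formed) = 2×288 = 576
ΔH = Σ(broken) − Σ(formed) = (431 + D) − (576) = −145 + D
Setting this equal to +11 kJ gives D = 156 kJ/mol.

D(I-I) ≈ 156 kJ/mol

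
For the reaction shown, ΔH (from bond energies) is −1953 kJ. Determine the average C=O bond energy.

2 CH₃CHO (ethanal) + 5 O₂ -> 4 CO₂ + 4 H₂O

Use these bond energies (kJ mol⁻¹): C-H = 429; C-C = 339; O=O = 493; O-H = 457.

D(C=O) ≈ 812 kJ/mol

Let D be the C=O bond energy.
Σ(broken) = 2×339 + 8×429 + 2×D + 5×493 = 6575 + 2D
Σ(formed) = 8×D + 8×457 = 3656 + 8D
ΔH = Σ(broken) − Σ(formed) = (6575 + 2D) − (3656 + 8D) = +2919 − 6D
Setting this equal to −1953 kJ gives 6D = 4872, so D = 812 kJ/mol.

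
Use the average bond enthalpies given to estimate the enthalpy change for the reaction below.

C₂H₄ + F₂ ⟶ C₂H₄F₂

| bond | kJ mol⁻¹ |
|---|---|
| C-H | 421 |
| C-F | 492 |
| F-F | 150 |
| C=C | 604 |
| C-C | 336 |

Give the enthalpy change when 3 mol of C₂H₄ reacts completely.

ΔH = −1698 kJ

Bonds broken (reactants):
  C-H: 4 × 421 = 1684
  C=C: 1 × 604 = 604
  F-F: 1 × 150 = 150
  Σ(broken) = 2438 kJ
Bonds formed (products):
  C-C: 1 × 336 = 336
  C-F: 2 × 492 = 984
  C-H: 4 × 421 = 1684
  Σ(formed) = 3004 kJ
ΔH = Σ(broken) − Σ(formed) = 2438 − 3004 = −566 kJ
For 3× the reaction as written: 3 × (−566) = −1698 kJ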